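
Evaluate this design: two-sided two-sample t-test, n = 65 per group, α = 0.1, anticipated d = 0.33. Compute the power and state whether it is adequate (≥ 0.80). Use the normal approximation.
Power ≈ 0.59; the study is underpowered (power < 0.80)

Power calculation (two-sample t-test, normal approximation):
z_β = d · √(n/2) - z_{α/2}
z_β = 0.33 · √(65/2) - 1.645
z_β = 0.33 · 5.701 - 1.645
z_β = 0.236

Power = Φ(z_β) = Φ(0.236) ≈ 0.593

Effect size d = 0.33 is small by Cohen's convention (0.2/0.5/0.8).

Threshold: power ≥ 0.80 is conventionally adequate.
Power ≈ 0.59 → the study is underpowered (power < 0.80).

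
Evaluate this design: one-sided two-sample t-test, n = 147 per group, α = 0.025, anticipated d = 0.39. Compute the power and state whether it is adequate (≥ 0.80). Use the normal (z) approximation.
Power ≈ 0.92; the study is adequately powered (power ≥ 0.80)

Power calculation (two-sample t-test, normal approximation):
z_β = d · √(n/2) - z_α
z_β = 0.39 · √(147/2) - 1.960
z_β = 0.39 · 8.573 - 1.960
z_β = 1.384

Power = Φ(z_β) = Φ(1.384) ≈ 0.917

Effect size d = 0.39 is small by Cohen's convention (0.2/0.5/0.8).

Threshold: power ≥ 0.80 is conventionally adequate.
Power ≈ 0.92 → the study is adequately powered (power ≥ 0.80).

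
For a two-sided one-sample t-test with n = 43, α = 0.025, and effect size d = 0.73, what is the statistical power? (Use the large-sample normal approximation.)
Power ≈ 0.99

Power calculation (one-sample t-test, normal approximation):
z_β = d · √n - z_{α/2}
z_β = 0.73 · √43 - 2.241
z_β = 0.73 · 6.557 - 2.241
z_β = 2.546

Power = Φ(z_β) = Φ(2.546) ≈ 0.995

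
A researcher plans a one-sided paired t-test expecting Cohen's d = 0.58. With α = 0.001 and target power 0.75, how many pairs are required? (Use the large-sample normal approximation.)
n = 43 pairs

Sample size formula (paired t-test, normal approximation):
n = ((z_α + z_β) / d)²

z_α = 3.090 (for α = 0.001, one-sided)
z_β = 0.674 (for power = 0.75)
d = 0.58

n = ((3.090 + 0.674) / 0.58)²
n = (6.490)²
n ≈ 42.12
Round up to the next whole number: n = 43 pairs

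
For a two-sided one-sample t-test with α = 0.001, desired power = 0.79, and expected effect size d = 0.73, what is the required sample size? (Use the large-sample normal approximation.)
n = 32

Sample size formula (one-sample t-test, normal approximation):
n = ((z_{α/2} + z_β) / d)²

z_{α/2} = 3.291 (for α = 0.001, two-sided)
z_β = 0.806 (for power = 0.79)
d = 0.73

n = ((3.291 + 0.806) / 0.73)²
n = (5.612)²
n ≈ 31.49
Round up to the next whole number: n = 32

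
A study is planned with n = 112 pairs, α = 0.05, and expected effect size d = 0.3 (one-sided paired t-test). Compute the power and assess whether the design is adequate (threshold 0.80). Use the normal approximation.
Power ≈ 0.94; the study is adequately powered (power ≥ 0.80)

Power calculation (paired t-test, normal approximation):
z_β = d · √n - z_α
z_β = 0.3 · √112 - 1.645
z_β = 0.3 · 10.583 - 1.645
z_β = 1.530

Power = Φ(z_β) = Φ(1.530) ≈ 0.937

Effect size d = 0.3 is small by Cohen's convention (0.2/0.5/0.8).

Threshold: power ≥ 0.80 is conventionally adequate.
Power ≈ 0.94 → the study is adequately powered (power ≥ 0.80).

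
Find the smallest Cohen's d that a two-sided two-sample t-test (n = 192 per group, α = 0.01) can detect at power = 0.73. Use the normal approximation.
d ≈ 0.33

Minimum detectable effect (two-sample t-test, normal approximation):
d = (z_{α/2} + z_β) / √(n/2)
d = (2.576 + 0.613) / √(192/2)
d = 3.189 / 9.798
d ≈ 0.33

By Cohen's convention (0.2 small / 0.5 medium / 0.8 large): small effect.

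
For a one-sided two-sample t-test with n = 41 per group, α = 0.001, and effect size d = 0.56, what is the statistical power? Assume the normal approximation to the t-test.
Power ≈ 0.29

Power calculation (two-sample t-test, normal approximation):
z_β = d · √(n/2) - z_α
z_β = 0.56 · √(41/2) - 3.090
z_β = 0.56 · 4.528 - 3.090
z_β = -0.555

Power = Φ(z_β) = Φ(-0.555) ≈ 0.290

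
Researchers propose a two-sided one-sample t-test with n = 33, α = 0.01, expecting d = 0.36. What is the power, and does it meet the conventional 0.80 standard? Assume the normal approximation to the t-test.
Power ≈ 0.31; the study is underpowered (power < 0.80)

Power calculation (one-sample t-test, normal approximation):
z_β = d · √n - z_{α/2}
z_β = 0.36 · √33 - 2.576
z_β = 0.36 · 5.745 - 2.576
z_β = -0.508

Power = Φ(z_β) = Φ(-0.508) ≈ 0.306

Effect size d = 0.36 is small by Cohen's convention (0.2/0.5/0.8).

Threshold: power ≥ 0.80 is conventionally adequate.
Power ≈ 0.31 → the study is underpowered (power < 0.80).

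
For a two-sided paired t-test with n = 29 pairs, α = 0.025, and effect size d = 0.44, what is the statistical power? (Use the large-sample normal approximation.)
Power ≈ 0.55

Power calculation (paired t-test, normal approximation):
z_β = d · √n - z_{α/2}
z_β = 0.44 · √29 - 2.241
z_β = 0.44 · 5.385 - 2.241
z_β = 0.128

Power = Φ(z_β) = Φ(0.128) ≈ 0.551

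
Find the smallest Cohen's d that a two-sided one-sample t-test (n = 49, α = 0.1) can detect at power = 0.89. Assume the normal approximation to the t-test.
d ≈ 0.41

Minimum detectable effect (one-sample t-test, normal approximation):
d = (z_{α/2} + z_β) / √n
d = (1.645 + 1.227) / √49
d = 2.871 / 7.000
d ≈ 0.41

By Cohen's convention (0.2 small / 0.5 medium / 0.8 large): small effect.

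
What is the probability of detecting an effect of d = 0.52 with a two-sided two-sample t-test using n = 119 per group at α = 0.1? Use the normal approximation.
Power ≈ 0.99

Power calculation (two-sample t-test, normal approximation):
z_β = d · √(n/2) - z_{α/2}
z_β = 0.52 · √(119/2) - 1.645
z_β = 0.52 · 7.714 - 1.645
z_β = 2.366

Power = Φ(z_β) = Φ(2.366) ≈ 0.991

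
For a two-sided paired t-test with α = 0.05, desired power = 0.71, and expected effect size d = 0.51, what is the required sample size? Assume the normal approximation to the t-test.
n = 25 pairs

Sample size formula (paired t-test, normal approximation):
n = ((z_{α/2} + z_β) / d)²

z_{α/2} = 1.960 (for α = 0.05, two-sided)
z_β = 0.553 (for power = 0.71)
d = 0.51

n = ((1.960 + 0.553) / 0.51)²
n = (4.927)²
n ≈ 24.28
Round up to the next whole number: n = 25 pairs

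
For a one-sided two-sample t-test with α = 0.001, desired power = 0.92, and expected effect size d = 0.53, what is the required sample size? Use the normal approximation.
n = 144 per group

Sample size formula (two-sample t-test, normal approximation):
n = 2 · ((z_α + z_β) / d)²

z_α = 3.090 (for α = 0.001, one-sided)
z_β = 1.405 (for power = 0.92)
d = 0.53

n = 2 · ((3.090 + 1.405) / 0.53)²
n = 2 · (8.481)²
n ≈ 143.85
Round up to the next whole number: n = 144 per group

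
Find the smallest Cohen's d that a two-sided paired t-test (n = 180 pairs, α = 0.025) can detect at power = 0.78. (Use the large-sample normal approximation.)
d ≈ 0.22

Minimum detectable effect (paired t-test, normal approximation):
d = (z_{α/2} + z_β) / √n
d = (2.241 + 0.772) / √180
d = 3.014 / 13.416
d ≈ 0.22

By Cohen's convention (0.2 small / 0.5 medium / 0.8 large): small effect.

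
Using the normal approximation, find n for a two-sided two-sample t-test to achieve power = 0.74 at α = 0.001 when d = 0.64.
n = 76 per group

Sample size formula (two-sample t-test, normal approximation):
n = 2 · ((z_{α/2} + z_β) / d)²

z_{α/2} = 3.291 (for α = 0.001, two-sided)
z_β = 0.643 (for power = 0.74)
d = 0.64

n = 2 · ((3.291 + 0.643) / 0.64)²
n = 2 · (6.147)²
n ≈ 75.57
Round up to the next whole number: n = 76 per group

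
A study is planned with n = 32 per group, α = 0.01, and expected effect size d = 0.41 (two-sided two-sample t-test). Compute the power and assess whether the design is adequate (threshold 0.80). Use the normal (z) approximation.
Power ≈ 0.17; the study is underpowered (power < 0.80)

Power calculation (two-sample t-test, normal approximation):
z_β = d · √(n/2) - z_{α/2}
z_β = 0.41 · √(32/2) - 2.576
z_β = 0.41 · 4.000 - 2.576
z_β = -0.936

Power = Φ(z_β) = Φ(-0.936) ≈ 0.175

Effect size d = 0.41 is small by Cohen's convention (0.2/0.5/0.8).

Threshold: power ≥ 0.80 is conventionally adequate.
Power ≈ 0.17 → the study is underpowered (power < 0.80).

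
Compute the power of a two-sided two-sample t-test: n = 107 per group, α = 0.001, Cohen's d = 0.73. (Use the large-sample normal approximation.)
Power ≈ 0.98

Power calculation (two-sample t-test, normal approximation):
z_β = d · √(n/2) - z_{α/2}
z_β = 0.73 · √(107/2) - 3.291
z_β = 0.73 · 7.314 - 3.291
z_β = 2.049

Power = Φ(z_β) = Φ(2.049) ≈ 0.980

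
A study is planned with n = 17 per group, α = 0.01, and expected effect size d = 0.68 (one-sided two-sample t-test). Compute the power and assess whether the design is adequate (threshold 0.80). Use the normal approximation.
Power ≈ 0.37; the study is underpowered (power < 0.80)

Power calculation (two-sample t-test, normal approximation):
z_β = d · √(n/2) - z_α
z_β = 0.68 · √(17/2) - 2.326
z_β = 0.68 · 2.915 - 2.326
z_β = -0.344

Power = Φ(z_β) = Φ(-0.344) ≈ 0.365

Effect size d = 0.68 is medium by Cohen's convention (0.2/0.5/0.8).

Threshold: power ≥ 0.80 is conventionally adequate.
Power ≈ 0.37 → the study is underpowered (power < 0.80).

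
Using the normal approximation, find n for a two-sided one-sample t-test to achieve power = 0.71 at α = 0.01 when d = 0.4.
n = 62

Sample size formula (one-sample t-test, normal approximation):
n = ((z_{α/2} + z_β) / d)²

z_{α/2} = 2.576 (for α = 0.01, two-sided)
z_β = 0.553 (for power = 0.71)
d = 0.4

n = ((2.576 + 0.553) / 0.4)²
n = (7.823)²
n ≈ 61.20
Round up to the next whole number: n = 62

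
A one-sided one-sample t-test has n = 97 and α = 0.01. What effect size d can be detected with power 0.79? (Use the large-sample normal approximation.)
d ≈ 0.32

Minimum detectable effect (one-sample t-test, normal approximation):
d = (z_α + z_β) / √n
d = (2.326 + 0.806) / √97
d = 3.133 / 9.849
d ≈ 0.32

By Cohen's convention (0.2 small / 0.5 medium / 0.8 large): small effect.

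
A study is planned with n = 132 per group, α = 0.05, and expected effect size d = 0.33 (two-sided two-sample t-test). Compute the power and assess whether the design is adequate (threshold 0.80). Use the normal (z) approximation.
Power ≈ 0.76; the study is underpowered (power < 0.80)

Power calculation (two-sample t-test, normal approximation):
z_β = d · √(n/2) - z_{α/2}
z_β = 0.33 · √(132/2) - 1.960
z_β = 0.33 · 8.124 - 1.960
z_β = 0.721

Power = Φ(z_β) = Φ(0.721) ≈ 0.765

Effect size d = 0.33 is small by Cohen's convention (0.2/0.5/0.8).

Threshold: power ≥ 0.80 is conventionally adequate.
Power ≈ 0.76 → the study is underpowered (power < 0.80).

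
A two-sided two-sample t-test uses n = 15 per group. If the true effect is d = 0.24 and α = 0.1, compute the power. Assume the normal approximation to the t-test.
Power ≈ 0.16

Power calculation (two-sample t-test, normal approximation):
z_β = d · √(n/2) - z_{α/2}
z_β = 0.24 · √(15/2) - 1.645
z_β = 0.24 · 2.739 - 1.645
z_β = -0.988

Power = Φ(z_β) = Φ(-0.988) ≈ 0.162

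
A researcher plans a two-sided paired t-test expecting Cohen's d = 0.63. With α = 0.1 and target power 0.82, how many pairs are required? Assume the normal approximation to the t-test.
n = 17 pairs

Sample size formula (paired t-test, normal approximation):
n = ((z_{α/2} + z_β) / d)²

z_{α/2} = 1.645 (for α = 0.1, two-sided)
z_β = 0.915 (for power = 0.82)
d = 0.63

n = ((1.645 + 0.915) / 0.63)²
n = (4.063)²
n ≈ 16.51
Round up to the next whole number: n = 17 pairs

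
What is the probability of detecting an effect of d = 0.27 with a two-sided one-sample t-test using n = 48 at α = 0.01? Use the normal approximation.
Power ≈ 0.24

Power calculation (one-sample t-test, normal approximation):
z_β = d · √n - z_{α/2}
z_β = 0.27 · √48 - 2.576
z_β = 0.27 · 6.928 - 2.576
z_β = -0.705

Power = Φ(z_β) = Φ(-0.705) ≈ 0.240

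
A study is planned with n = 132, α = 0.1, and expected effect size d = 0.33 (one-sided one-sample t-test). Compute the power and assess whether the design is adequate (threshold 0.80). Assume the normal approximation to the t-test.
Power ≈ 0.99; the study is adequately powered (power ≥ 0.80)

Power calculation (one-sample t-test, normal approximation):
z_β = d · √n - z_α
z_β = 0.33 · √132 - 1.282
z_β = 0.33 · 11.489 - 1.282
z_β = 2.510

Power = Φ(z_β) = Φ(2.510) ≈ 0.994

Effect size d = 0.33 is small by Cohen's convention (0.2/0.5/0.8).

Threshold: power ≥ 0.80 is conventionally adequate.
Power ≈ 0.99 → the study is adequately powered (power ≥ 0.80).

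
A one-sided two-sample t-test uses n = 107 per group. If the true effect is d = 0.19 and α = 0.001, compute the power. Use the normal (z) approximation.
Power ≈ 0.04

Power calculation (two-sample t-test, normal approximation):
z_β = d · √(n/2) - z_α
z_β = 0.19 · √(107/2) - 3.090
z_β = 0.19 · 7.314 - 3.090
z_β = -1.701

Power = Φ(z_β) = Φ(-1.701) ≈ 0.045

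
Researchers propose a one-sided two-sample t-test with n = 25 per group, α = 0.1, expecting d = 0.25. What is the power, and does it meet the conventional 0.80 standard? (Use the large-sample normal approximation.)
Power ≈ 0.35; the study is underpowered (power < 0.80)

Power calculation (two-sample t-test, normal approximation):
z_β = d · √(n/2) - z_α
z_β = 0.25 · √(25/2) - 1.282
z_β = 0.25 · 3.536 - 1.282
z_β = -0.398

Power = Φ(z_β) = Φ(-0.398) ≈ 0.345

Effect size d = 0.25 is small by Cohen's convention (0.2/0.5/0.8).

Threshold: power ≥ 0.80 is conventionally adequate.
Power ≈ 0.35 → the study is underpowered (power < 0.80).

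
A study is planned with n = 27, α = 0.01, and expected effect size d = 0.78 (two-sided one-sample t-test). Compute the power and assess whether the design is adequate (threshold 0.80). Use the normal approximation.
Power ≈ 0.93; the study is adequately powered (power ≥ 0.80)

Power calculation (one-sample t-test, normal approximation):
z_β = d · √n - z_{α/2}
z_β = 0.78 · √27 - 2.576
z_β = 0.78 · 5.196 - 2.576
z_β = 1.477

Power = Φ(z_β) = Φ(1.477) ≈ 0.930

Effect size d = 0.78 is medium by Cohen's convention (0.2/0.5/0.8).

Threshold: power ≥ 0.80 is conventionally adequate.
Power ≈ 0.93 → the study is adequately powered (power ≥ 0.80).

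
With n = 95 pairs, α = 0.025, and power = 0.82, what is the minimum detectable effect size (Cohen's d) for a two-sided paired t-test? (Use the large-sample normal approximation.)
d ≈ 0.32

Minimum detectable effect (paired t-test, normal approximation):
d = (z_{α/2} + z_β) / √n
d = (2.241 + 0.915) / √95
d = 3.157 / 9.747
d ≈ 0.32

By Cohen's convention (0.2 small / 0.5 medium / 0.8 large): small effect.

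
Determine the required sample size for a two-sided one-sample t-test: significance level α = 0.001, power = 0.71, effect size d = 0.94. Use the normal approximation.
n = 17

Sample size formula (one-sample t-test, normal approximation):
n = ((z_{α/2} + z_β) / d)²

z_{α/2} = 3.291 (for α = 0.001, two-sided)
z_β = 0.553 (for power = 0.71)
d = 0.94

n = ((3.291 + 0.553) / 0.94)²
n = (4.089)²
n ≈ 16.72
Round up to the next whole number: n = 17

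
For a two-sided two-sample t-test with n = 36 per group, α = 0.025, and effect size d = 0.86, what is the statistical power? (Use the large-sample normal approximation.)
Power ≈ 0.92

Power calculation (two-sample t-test, normal approximation):
z_β = d · √(n/2) - z_{α/2}
z_β = 0.86 · √(36/2) - 2.241
z_β = 0.86 · 4.243 - 2.241
z_β = 1.407

Power = Φ(z_β) = Φ(1.407) ≈ 0.920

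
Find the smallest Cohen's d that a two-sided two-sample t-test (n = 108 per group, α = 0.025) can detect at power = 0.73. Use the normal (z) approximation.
d ≈ 0.39

Minimum detectable effect (two-sample t-test, normal approximation):
d = (z_{α/2} + z_β) / √(n/2)
d = (2.241 + 0.613) / √(108/2)
d = 2.854 / 7.348
d ≈ 0.39

By Cohen's convention (0.2 small / 0.5 medium / 0.8 large): small effect.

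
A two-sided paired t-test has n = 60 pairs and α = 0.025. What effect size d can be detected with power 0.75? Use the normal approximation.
d ≈ 0.38

Minimum detectable effect (paired t-test, normal approximation):
d = (z_{α/2} + z_β) / √n
d = (2.241 + 0.674) / √60
d = 2.916 / 7.746
d ≈ 0.38

By Cohen's convention (0.2 small / 0.5 medium / 0.8 large): small effect.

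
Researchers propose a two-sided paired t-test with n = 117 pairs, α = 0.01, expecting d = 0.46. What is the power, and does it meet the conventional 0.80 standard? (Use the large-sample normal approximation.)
Power ≈ 0.99; the study is adequately powered (power ≥ 0.80)

Power calculation (paired t-test, normal approximation):
z_β = d · √n - z_{α/2}
z_β = 0.46 · √117 - 2.576
z_β = 0.46 · 10.817 - 2.576
z_β = 2.400

Power = Φ(z_β) = Φ(2.400) ≈ 0.992

Effect size d = 0.46 is small by Cohen's convention (0.2/0.5/0.8).

Threshold: power ≥ 0.80 is conventionally adequate.
Power ≈ 0.99 → the study is adequately powered (power ≥ 0.80).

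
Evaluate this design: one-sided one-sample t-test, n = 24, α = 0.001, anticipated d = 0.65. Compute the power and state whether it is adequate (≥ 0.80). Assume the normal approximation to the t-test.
Power ≈ 0.54; the study is underpowered (power < 0.80)

Power calculation (one-sample t-test, normal approximation):
z_β = d · √n - z_α
z_β = 0.65 · √24 - 3.090
z_β = 0.65 · 4.899 - 3.090
z_β = 0.094

Power = Φ(z_β) = Φ(0.094) ≈ 0.537

Effect size d = 0.65 is medium by Cohen's convention (0.2/0.5/0.8).

Threshold: power ≥ 0.80 is conventionally adequate.
Power ≈ 0.54 → the study is underpowered (power < 0.80).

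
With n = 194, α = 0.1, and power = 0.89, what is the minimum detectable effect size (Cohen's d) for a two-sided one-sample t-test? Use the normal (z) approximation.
d ≈ 0.21

Minimum detectable effect (one-sample t-test, normal approximation):
d = (z_{α/2} + z_β) / √n
d = (1.645 + 1.227) / √194
d = 2.871 / 13.928
d ≈ 0.21

By Cohen's convention (0.2 small / 0.5 medium / 0.8 large): small effect.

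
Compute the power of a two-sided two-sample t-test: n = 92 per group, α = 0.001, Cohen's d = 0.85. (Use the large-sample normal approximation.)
Power ≈ 0.99

Power calculation (two-sample t-test, normal approximation):
z_β = d · √(n/2) - z_{α/2}
z_β = 0.85 · √(92/2) - 3.291
z_β = 0.85 · 6.782 - 3.291
z_β = 2.474

Power = Φ(z_β) = Φ(2.474) ≈ 0.993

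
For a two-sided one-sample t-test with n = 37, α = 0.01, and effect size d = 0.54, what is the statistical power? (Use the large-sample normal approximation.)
Power ≈ 0.76

Power calculation (one-sample t-test, normal approximation):
z_β = d · √n - z_{α/2}
z_β = 0.54 · √37 - 2.576
z_β = 0.54 · 6.083 - 2.576
z_β = 0.709

Power = Φ(z_β) = Φ(0.709) ≈ 0.761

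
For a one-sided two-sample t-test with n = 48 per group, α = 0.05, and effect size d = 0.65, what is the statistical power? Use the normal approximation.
Power ≈ 0.94

Power calculation (two-sample t-test, normal approximation):
z_β = d · √(n/2) - z_α
z_β = 0.65 · √(48/2) - 1.645
z_β = 0.65 · 4.899 - 1.645
z_β = 1.539

Power = Φ(z_β) = Φ(1.539) ≈ 0.938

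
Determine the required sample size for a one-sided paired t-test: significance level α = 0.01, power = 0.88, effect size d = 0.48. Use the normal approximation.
n = 54 pairs

Sample size formula (paired t-test, normal approximation):
n = ((z_α + z_β) / d)²

z_α = 2.326 (for α = 0.01, one-sided)
z_β = 1.175 (for power = 0.88)
d = 0.48

n = ((2.326 + 1.175) / 0.48)²
n = (7.294)²
n ≈ 53.20
Round up to the next whole number: n = 54 pairs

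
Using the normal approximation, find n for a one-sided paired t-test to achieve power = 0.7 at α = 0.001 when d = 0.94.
n = 15 pairs

Sample size formula (paired t-test, normal approximation):
n = ((z_α + z_β) / d)²

z_α = 3.090 (for α = 0.001, one-sided)
z_β = 0.524 (for power = 0.7)
d = 0.94

n = ((3.090 + 0.524) / 0.94)²
n = (3.845)²
n ≈ 14.78
Round up to the next whole number: n = 15 pairs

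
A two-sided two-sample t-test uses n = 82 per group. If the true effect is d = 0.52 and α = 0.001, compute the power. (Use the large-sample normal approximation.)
Power ≈ 0.52

Power calculation (two-sample t-test, normal approximation):
z_β = d · √(n/2) - z_{α/2}
z_β = 0.52 · √(82/2) - 3.291
z_β = 0.52 · 6.403 - 3.291
z_β = 0.039

Power = Φ(z_β) = Φ(0.039) ≈ 0.516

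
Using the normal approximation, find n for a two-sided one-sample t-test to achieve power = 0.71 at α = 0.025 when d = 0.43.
n = 43

Sample size formula (one-sample t-test, normal approximation):
n = ((z_{α/2} + z_β) / d)²

z_{α/2} = 2.241 (for α = 0.025, two-sided)
z_β = 0.553 (for power = 0.71)
d = 0.43

n = ((2.241 + 0.553) / 0.43)²
n = (6.498)²
n ≈ 42.22
Round up to the next whole number: n = 43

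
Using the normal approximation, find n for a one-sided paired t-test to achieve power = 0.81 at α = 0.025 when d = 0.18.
n = 249 pairs

Sample size formula (paired t-test, normal approximation):
n = ((z_α + z_β) / d)²

z_α = 1.960 (for α = 0.025, one-sided)
z_β = 0.878 (for power = 0.81)
d = 0.18

n = ((1.960 + 0.878) / 0.18)²
n = (15.767)²
n ≈ 248.60
Round up to the next whole number: n = 249 pairs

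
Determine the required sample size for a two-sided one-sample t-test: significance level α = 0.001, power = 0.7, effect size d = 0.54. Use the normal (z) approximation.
n = 50

Sample size formula (one-sample t-test, normal approximation):
n = ((z_{α/2} + z_β) / d)²

z_{α/2} = 3.291 (for α = 0.001, two-sided)
z_β = 0.524 (for power = 0.7)
d = 0.54

n = ((3.291 + 0.524) / 0.54)²
n = (7.065)²
n ≈ 49.91
Round up to the next whole number: n = 50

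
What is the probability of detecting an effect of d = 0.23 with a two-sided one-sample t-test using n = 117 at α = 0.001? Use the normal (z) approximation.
Power ≈ 0.21

Power calculation (one-sample t-test, normal approximation):
z_β = d · √n - z_{α/2}
z_β = 0.23 · √117 - 3.291
z_β = 0.23 · 10.817 - 3.291
z_β = -0.803

Power = Φ(z_β) = Φ(-0.803) ≈ 0.211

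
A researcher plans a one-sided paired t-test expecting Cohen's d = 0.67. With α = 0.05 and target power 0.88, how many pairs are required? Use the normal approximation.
n = 18 pairs

Sample size formula (paired t-test, normal approximation):
n = ((z_α + z_β) / d)²

z_α = 1.645 (for α = 0.05, one-sided)
z_β = 1.175 (for power = 0.88)
d = 0.67

n = ((1.645 + 1.175) / 0.67)²
n = (4.209)²
n ≈ 17.72
Round up to the next whole number: n = 18 pairs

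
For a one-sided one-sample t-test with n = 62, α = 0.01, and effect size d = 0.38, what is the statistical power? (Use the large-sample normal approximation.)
Power ≈ 0.75

Power calculation (one-sample t-test, normal approximation):
z_β = d · √n - z_α
z_β = 0.38 · √62 - 2.326
z_β = 0.38 · 7.874 - 2.326
z_β = 0.666

Power = Φ(z_β) = Φ(0.666) ≈ 0.747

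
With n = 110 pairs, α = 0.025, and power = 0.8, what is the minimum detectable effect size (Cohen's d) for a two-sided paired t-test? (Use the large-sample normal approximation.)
d ≈ 0.29

Minimum detectable effect (paired t-test, normal approximation):
d = (z_{α/2} + z_β) / √n
d = (2.241 + 0.842) / √110
d = 3.083 / 10.488
d ≈ 0.29

By Cohen's convention (0.2 small / 0.5 medium / 0.8 large): small effect.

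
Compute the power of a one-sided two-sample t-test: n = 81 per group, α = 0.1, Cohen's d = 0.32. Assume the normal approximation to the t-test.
Power ≈ 0.77

Power calculation (two-sample t-test, normal approximation):
z_β = d · √(n/2) - z_α
z_β = 0.32 · √(81/2) - 1.282
z_β = 0.32 · 6.364 - 1.282
z_β = 0.755

Power = Φ(z_β) = Φ(0.755) ≈ 0.775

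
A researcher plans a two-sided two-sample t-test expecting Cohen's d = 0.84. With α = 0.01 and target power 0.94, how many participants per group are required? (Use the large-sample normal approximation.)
n = 49 per group

Sample size formula (two-sample t-test, normal approximation):
n = 2 · ((z_{α/2} + z_β) / d)²

z_{α/2} = 2.576 (for α = 0.01, two-sided)
z_β = 1.555 (for power = 0.94)
d = 0.84

n = 2 · ((2.576 + 1.555) / 0.84)²
n = 2 · (4.918)²
n ≈ 48.37
Round up to the next whole number: n = 49 per group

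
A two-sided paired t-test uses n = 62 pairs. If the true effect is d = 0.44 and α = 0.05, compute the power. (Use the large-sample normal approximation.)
Power ≈ 0.93

Power calculation (paired t-test, normal approximation):
z_β = d · √n - z_{α/2}
z_β = 0.44 · √62 - 1.960
z_β = 0.44 · 7.874 - 1.960
z_β = 1.505

Power = Φ(z_β) = Φ(1.505) ≈ 0.934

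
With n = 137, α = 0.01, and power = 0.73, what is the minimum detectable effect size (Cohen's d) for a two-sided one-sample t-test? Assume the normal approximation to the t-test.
d ≈ 0.27

Minimum detectable effect (one-sample t-test, normal approximation):
d = (z_{α/2} + z_β) / √n
d = (2.576 + 0.613) / √137
d = 3.189 / 11.705
d ≈ 0.27

By Cohen's convention (0.2 small / 0.5 medium / 0.8 large): small effect.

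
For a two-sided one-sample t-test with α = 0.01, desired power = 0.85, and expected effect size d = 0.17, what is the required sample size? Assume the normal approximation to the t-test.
n = 452

Sample size formula (one-sample t-test, normal approximation):
n = ((z_{α/2} + z_β) / d)²

z_{α/2} = 2.576 (for α = 0.01, two-sided)
z_β = 1.036 (for power = 0.85)
d = 0.17

n = ((2.576 + 1.036) / 0.17)²
n = (21.247)²
n ≈ 451.44
Round up to the next whole number: n = 452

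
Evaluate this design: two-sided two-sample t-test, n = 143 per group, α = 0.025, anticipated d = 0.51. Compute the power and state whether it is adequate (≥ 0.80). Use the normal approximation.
Power ≈ 0.98; the study is adequately powered (power ≥ 0.80)

Power calculation (two-sample t-test, normal approximation):
z_β = d · √(n/2) - z_{α/2}
z_β = 0.51 · √(143/2) - 2.241
z_β = 0.51 · 8.456 - 2.241
z_β = 2.071

Power = Φ(z_β) = Φ(2.071) ≈ 0.981

Effect size d = 0.51 is medium by Cohen's convention (0.2/0.5/0.8).

Threshold: power ≥ 0.80 is conventionally adequate.
Power ≈ 0.98 → the study is adequately powered (power ≥ 0.80).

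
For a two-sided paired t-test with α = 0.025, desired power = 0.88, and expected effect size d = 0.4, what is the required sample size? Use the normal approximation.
n = 73 pairs

Sample size formula (paired t-test, normal approximation):
n = ((z_{α/2} + z_β) / d)²

z_{α/2} = 2.241 (for α = 0.025, two-sided)
z_β = 1.175 (for power = 0.88)
d = 0.4

n = ((2.241 + 1.175) / 0.4)²
n = (8.540)²
n ≈ 72.93
Round up to the next whole number: n = 73 pairs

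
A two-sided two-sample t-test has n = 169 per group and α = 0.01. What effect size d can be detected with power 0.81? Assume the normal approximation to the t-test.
d ≈ 0.38

Minimum detectable effect (two-sample t-test, normal approximation):
d = (z_{α/2} + z_β) / √(n/2)
d = (2.576 + 0.878) / √(169/2)
d = 3.454 / 9.192
d ≈ 0.38

By Cohen's convention (0.2 small / 0.5 medium / 0.8 large): small effect.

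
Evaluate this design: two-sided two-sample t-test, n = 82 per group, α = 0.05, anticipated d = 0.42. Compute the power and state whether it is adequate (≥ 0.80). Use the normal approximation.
Power ≈ 0.77; the study is underpowered (power < 0.80)

Power calculation (two-sample t-test, normal approximation):
z_β = d · √(n/2) - z_{α/2}
z_β = 0.42 · √(82/2) - 1.960
z_β = 0.42 · 6.403 - 1.960
z_β = 0.729

Power = Φ(z_β) = Φ(0.729) ≈ 0.767

Effect size d = 0.42 is small by Cohen's convention (0.2/0.5/0.8).

Threshold: power ≥ 0.80 is conventionally adequate.
Power ≈ 0.77 → the study is underpowered (power < 0.80).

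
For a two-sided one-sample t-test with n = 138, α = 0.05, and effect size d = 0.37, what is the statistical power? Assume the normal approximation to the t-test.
Power ≈ 0.99

Power calculation (one-sample t-test, normal approximation):
z_β = d · √n - z_{α/2}
z_β = 0.37 · √138 - 1.960
z_β = 0.37 · 11.747 - 1.960
z_β = 2.387

Power = Φ(z_β) = Φ(2.387) ≈ 0.991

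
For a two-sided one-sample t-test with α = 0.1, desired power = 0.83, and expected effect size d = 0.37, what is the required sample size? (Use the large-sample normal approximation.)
n = 50

Sample size formula (one-sample t-test, normal approximation):
n = ((z_{α/2} + z_β) / d)²

z_{α/2} = 1.645 (for α = 0.1, two-sided)
z_β = 0.954 (for power = 0.83)
d = 0.37

n = ((1.645 + 0.954) / 0.37)²
n = (7.024)²
n ≈ 49.34
Round up to the next whole number: n = 50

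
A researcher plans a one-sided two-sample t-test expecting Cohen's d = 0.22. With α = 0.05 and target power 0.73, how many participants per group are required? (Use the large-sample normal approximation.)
n = 211 per group

Sample size formula (two-sample t-test, normal approximation):
n = 2 · ((z_α + z_β) / d)²

z_α = 1.645 (for α = 0.05, one-sided)
z_β = 0.613 (for power = 0.73)
d = 0.22

n = 2 · ((1.645 + 0.613) / 0.22)²
n = 2 · (10.264)²
n ≈ 210.70
Round up to the next whole number: n = 211 per group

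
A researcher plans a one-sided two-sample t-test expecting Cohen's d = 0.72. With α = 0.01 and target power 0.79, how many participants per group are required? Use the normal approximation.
n = 38 per group

Sample size formula (two-sample t-test, normal approximation):
n = 2 · ((z_α + z_β) / d)²

z_α = 2.326 (for α = 0.01, one-sided)
z_β = 0.806 (for power = 0.79)
d = 0.72

n = 2 · ((2.326 + 0.806) / 0.72)²
n = 2 · (4.350)²
n ≈ 37.84
Round up to the next whole number: n = 38 per group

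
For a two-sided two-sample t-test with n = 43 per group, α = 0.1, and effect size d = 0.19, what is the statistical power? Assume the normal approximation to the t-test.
Power ≈ 0.22

Power calculation (two-sample t-test, normal approximation):
z_β = d · √(n/2) - z_{α/2}
z_β = 0.19 · √(43/2) - 1.645
z_β = 0.19 · 4.637 - 1.645
z_β = -0.764

Power = Φ(z_β) = Φ(-0.764) ≈ 0.222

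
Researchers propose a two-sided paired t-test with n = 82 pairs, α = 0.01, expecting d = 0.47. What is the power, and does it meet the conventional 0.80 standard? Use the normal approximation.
Power ≈ 0.95; the study is adequately powered (power ≥ 0.80)

Power calculation (paired t-test, normal approximation):
z_β = d · √n - z_{α/2}
z_β = 0.47 · √82 - 2.576
z_β = 0.47 · 9.055 - 2.576
z_β = 1.680

Power = Φ(z_β) = Φ(1.680) ≈ 0.954

Effect size d = 0.47 is small by Cohen's convention (0.2/0.5/0.8).

Threshold: power ≥ 0.80 is conventionally adequate.
Power ≈ 0.95 → the study is adequately powered (power ≥ 0.80).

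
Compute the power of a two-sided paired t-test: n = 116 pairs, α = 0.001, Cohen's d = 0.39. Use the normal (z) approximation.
Power ≈ 0.82

Power calculation (paired t-test, normal approximation):
z_β = d · √n - z_{α/2}
z_β = 0.39 · √116 - 3.291
z_β = 0.39 · 10.770 - 3.291
z_β = 0.910

Power = Φ(z_β) = Φ(0.910) ≈ 0.819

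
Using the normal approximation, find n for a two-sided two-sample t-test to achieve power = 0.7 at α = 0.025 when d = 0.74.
n = 28 per group

Sample size formula (two-sample t-test, normal approximation):
n = 2 · ((z_{α/2} + z_β) / d)²

z_{α/2} = 2.241 (for α = 0.025, two-sided)
z_β = 0.524 (for power = 0.7)
d = 0.74

n = 2 · ((2.241 + 0.524) / 0.74)²
n = 2 · (3.736)²
n ≈ 27.92
Round up to the next whole number: n = 28 per group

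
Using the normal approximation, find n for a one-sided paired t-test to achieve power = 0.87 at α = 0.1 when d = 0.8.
n = 10 pairs

Sample size formula (paired t-test, normal approximation):
n = ((z_α + z_β) / d)²

z_α = 1.282 (for α = 0.1, one-sided)
z_β = 1.126 (for power = 0.87)
d = 0.8

n = ((1.282 + 1.126) / 0.8)²
n = (3.010)²
n ≈ 9.06
Round up to the next whole number: n = 10 pairs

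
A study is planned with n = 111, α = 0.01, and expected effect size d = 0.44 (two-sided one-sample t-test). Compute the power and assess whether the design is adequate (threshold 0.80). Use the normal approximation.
Power ≈ 0.98; the study is adequately powered (power ≥ 0.80)

Power calculation (one-sample t-test, normal approximation):
z_β = d · √n - z_{α/2}
z_β = 0.44 · √111 - 2.576
z_β = 0.44 · 10.536 - 2.576
z_β = 2.060

Power = Φ(z_β) = Φ(2.060) ≈ 0.980

Effect size d = 0.44 is small by Cohen's convention (0.2/0.5/0.8).

Threshold: power ≥ 0.80 is conventionally adequate.
Power ≈ 0.98 → the study is adequately powered (power ≥ 0.80).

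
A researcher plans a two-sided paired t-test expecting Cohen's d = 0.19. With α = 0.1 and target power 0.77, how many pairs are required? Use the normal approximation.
n = 158 pairs

Sample size formula (paired t-test, normal approximation):
n = ((z_{α/2} + z_β) / d)²

z_{α/2} = 1.645 (for α = 0.1, two-sided)
z_β = 0.739 (for power = 0.77)
d = 0.19

n = ((1.645 + 0.739) / 0.19)²
n = (12.547)²
n ≈ 157.43
Round up to the next whole number: n = 158 pairs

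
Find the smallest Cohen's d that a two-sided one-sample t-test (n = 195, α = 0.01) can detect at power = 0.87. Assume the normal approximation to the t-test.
d ≈ 0.27

Minimum detectable effect (one-sample t-test, normal approximation):
d = (z_{α/2} + z_β) / √n
d = (2.576 + 1.126) / √195
d = 3.702 / 13.964
d ≈ 0.27

By Cohen's convention (0.2 small / 0.5 medium / 0.8 large): small effect.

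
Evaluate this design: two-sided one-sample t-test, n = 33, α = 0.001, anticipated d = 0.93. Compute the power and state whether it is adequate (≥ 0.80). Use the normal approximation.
Power ≈ 0.98; the study is adequately powered (power ≥ 0.80)

Power calculation (one-sample t-test, normal approximation):
z_β = d · √n - z_{α/2}
z_β = 0.93 · √33 - 3.291
z_β = 0.93 · 5.745 - 3.291
z_β = 2.052

Power = Φ(z_β) = Φ(2.052) ≈ 0.980

Effect size d = 0.93 is large by Cohen's convention (0.2/0.5/0.8).

Threshold: power ≥ 0.80 is conventionally adequate.
Power ≈ 0.98 → the study is adequately powered (power ≥ 0.80).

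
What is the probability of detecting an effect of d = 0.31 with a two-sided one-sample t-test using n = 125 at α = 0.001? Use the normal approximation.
Power ≈ 0.57

Power calculation (one-sample t-test, normal approximation):
z_β = d · √n - z_{α/2}
z_β = 0.31 · √125 - 3.291
z_β = 0.31 · 11.180 - 3.291
z_β = 0.175

Power = Φ(z_β) = Φ(0.175) ≈ 0.570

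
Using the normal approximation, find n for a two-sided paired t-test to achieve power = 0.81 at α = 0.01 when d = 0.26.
n = 177 pairs

Sample size formula (paired t-test, normal approximation):
n = ((z_{α/2} + z_β) / d)²

z_{α/2} = 2.576 (for α = 0.01, two-sided)
z_β = 0.878 (for power = 0.81)
d = 0.26

n = ((2.576 + 0.878) / 0.26)²
n = (13.285)²
n ≈ 176.49
Round up to the next whole number: n = 177 pairs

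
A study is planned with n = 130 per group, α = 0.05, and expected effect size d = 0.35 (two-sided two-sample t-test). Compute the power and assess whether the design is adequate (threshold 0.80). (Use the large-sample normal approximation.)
Power ≈ 0.81; the study is adequately powered (power ≥ 0.80)

Power calculation (two-sample t-test, normal approximation):
z_β = d · √(n/2) - z_{α/2}
z_β = 0.35 · √(130/2) - 1.960
z_β = 0.35 · 8.062 - 1.960
z_β = 0.862

Power = Φ(z_β) = Φ(0.862) ≈ 0.806

Effect size d = 0.35 is small by Cohen's convention (0.2/0.5/0.8).

Threshold: power ≥ 0.80 is conventionally adequate.
Power ≈ 0.81 → the study is adequately powered (power ≥ 0.80).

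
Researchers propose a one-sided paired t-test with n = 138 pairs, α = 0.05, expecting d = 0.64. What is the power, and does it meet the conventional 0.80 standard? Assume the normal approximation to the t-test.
Power ≈ 1.00; the study is adequately powered (power ≥ 0.80)

Power calculation (paired t-test, normal approximation):
z_β = d · √n - z_α
z_β = 0.64 · √138 - 1.645
z_β = 0.64 · 11.747 - 1.645
z_β = 5.873

Power = Φ(z_β) = Φ(5.873) ≈ 1.000

Effect size d = 0.64 is medium by Cohen's convention (0.2/0.5/0.8).

Threshold: power ≥ 0.80 is conventionally adequate.
Power ≈ 1.00 → the study is adequately powered (power ≥ 0.80).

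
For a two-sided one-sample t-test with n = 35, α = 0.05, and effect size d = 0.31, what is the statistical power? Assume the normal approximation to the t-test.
Power ≈ 0.45

Power calculation (one-sample t-test, normal approximation):
z_β = d · √n - z_{α/2}
z_β = 0.31 · √35 - 1.960
z_β = 0.31 · 5.916 - 1.960
z_β = -0.126

Power = Φ(z_β) = Φ(-0.126) ≈ 0.450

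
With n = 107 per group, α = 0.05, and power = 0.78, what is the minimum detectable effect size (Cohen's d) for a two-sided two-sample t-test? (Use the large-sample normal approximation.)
d ≈ 0.37

Minimum detectable effect (two-sample t-test, normal approximation):
d = (z_{α/2} + z_β) / √(n/2)
d = (1.960 + 0.772) / √(107/2)
d = 2.732 / 7.314
d ≈ 0.37

By Cohen's convention (0.2 small / 0.5 medium / 0.8 large): small effect.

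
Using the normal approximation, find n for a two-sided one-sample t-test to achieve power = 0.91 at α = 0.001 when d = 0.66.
n = 50

Sample size formula (one-sample t-test, normal approximation):
n = ((z_{α/2} + z_β) / d)²

z_{α/2} = 3.291 (for α = 0.001, two-sided)
z_β = 1.341 (for power = 0.91)
d = 0.66

n = ((3.291 + 1.341) / 0.66)²
n = (7.018)²
n ≈ 49.25
Round up to the next whole number: n = 50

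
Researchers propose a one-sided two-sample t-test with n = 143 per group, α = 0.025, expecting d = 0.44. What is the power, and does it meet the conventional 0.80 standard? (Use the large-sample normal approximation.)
Power ≈ 0.96; the study is adequately powered (power ≥ 0.80)

Power calculation (two-sample t-test, normal approximation):
z_β = d · √(n/2) - z_α
z_β = 0.44 · √(143/2) - 1.960
z_β = 0.44 · 8.456 - 1.960
z_β = 1.761

Power = Φ(z_β) = Φ(1.761) ≈ 0.961

Effect size d = 0.44 is small by Cohen's convention (0.2/0.5/0.8).

Threshold: power ≥ 0.80 is conventionally adequate.
Power ≈ 0.96 → the study is adequately powered (power ≥ 0.80).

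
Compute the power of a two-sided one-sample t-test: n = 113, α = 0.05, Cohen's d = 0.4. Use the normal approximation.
Power ≈ 0.99

Power calculation (one-sample t-test, normal approximation):
z_β = d · √n - z_{α/2}
z_β = 0.4 · √113 - 1.960
z_β = 0.4 · 10.630 - 1.960
z_β = 2.292

Power = Φ(z_β) = Φ(2.292) ≈ 0.989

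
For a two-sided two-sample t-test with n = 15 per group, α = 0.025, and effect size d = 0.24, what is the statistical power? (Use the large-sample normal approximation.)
Power ≈ 0.06

Power calculation (two-sample t-test, normal approximation):
z_β = d · √(n/2) - z_{α/2}
z_β = 0.24 · √(15/2) - 2.241
z_β = 0.24 · 2.739 - 2.241
z_β = -1.584

Power = Φ(z_β) = Φ(-1.584) ≈ 0.057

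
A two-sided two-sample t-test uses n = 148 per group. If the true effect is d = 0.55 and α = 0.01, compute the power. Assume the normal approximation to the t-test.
Power ≈ 0.98

Power calculation (two-sample t-test, normal approximation):
z_β = d · √(n/2) - z_{α/2}
z_β = 0.55 · √(148/2) - 2.576
z_β = 0.55 · 8.602 - 2.576
z_β = 2.155

Power = Φ(z_β) = Φ(2.155) ≈ 0.984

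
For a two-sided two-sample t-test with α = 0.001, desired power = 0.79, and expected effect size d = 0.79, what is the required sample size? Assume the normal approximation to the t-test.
n = 54 per group

Sample size formula (two-sample t-test, normal approximation):
n = 2 · ((z_{α/2} + z_β) / d)²

z_{α/2} = 3.291 (for α = 0.001, two-sided)
z_β = 0.806 (for power = 0.79)
d = 0.79

n = 2 · ((3.291 + 0.806) / 0.79)²
n = 2 · (5.186)²
n ≈ 53.79
Round up to the next whole number: n = 54 per group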